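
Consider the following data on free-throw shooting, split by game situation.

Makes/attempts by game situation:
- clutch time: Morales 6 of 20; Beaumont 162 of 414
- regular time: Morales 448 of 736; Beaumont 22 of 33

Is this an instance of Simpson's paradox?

Yes

Clutch time: Morales 6/20 = 30.0%, Beaumont 162/414 = 39.1% → Beaumont
Regular time: Morales 448/736 = 60.9%, Beaumont 22/33 = 66.7% → Beaumont
Overall: Morales 454/756 = 60.1%, Beaumont 184/447 = 41.2% → Morales
Beaumont wins each game group but Morales wins overall — the comparison reverses. Beaumont's attempts skew toward clutch time, which has a lower base rate.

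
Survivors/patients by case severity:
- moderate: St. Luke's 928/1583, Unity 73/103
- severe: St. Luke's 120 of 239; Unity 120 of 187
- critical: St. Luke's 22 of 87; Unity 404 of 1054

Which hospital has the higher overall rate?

St. Luke's

Moderate: St. Luke's 928/1583 = 58.6%, Unity 73/103 = 70.9% → Unity
Severe: St. Luke's 120/239 = 50.2%, Unity 120/187 = 64.2% → Unity
Critical: St. Luke's 22/87 = 25.3%, Unity 404/1054 = 38.3% → Unity
Overall: St. Luke's 1070/1909 = 56.1%, Unity 597/1344 = 44.4% → St. Luke's
(Unity wins every case group but St. Luke's wins overall — Unity's patients skew toward the low-rate critical group.)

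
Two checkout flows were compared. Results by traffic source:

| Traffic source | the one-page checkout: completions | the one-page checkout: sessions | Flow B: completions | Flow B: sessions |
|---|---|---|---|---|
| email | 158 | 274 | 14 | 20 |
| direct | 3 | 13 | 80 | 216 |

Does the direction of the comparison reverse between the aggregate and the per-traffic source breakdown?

Yes

Email: the one-page checkout 158/274 = 57.7%, Flow B 14/20 = 70.0% → Flow B
Direct: the one-page checkout 3/13 = 23.1%, Flow B 80/216 = 37.0% → Flow B
Overall: the one-page checkout 161/287 = 56.1%, Flow B 94/236 = 39.8% → the one-page checkout
Flow B wins each traffic group but the one-page checkout wins overall — the comparison reverses. Flow B's sessions skew toward direct, which has a lower base rate.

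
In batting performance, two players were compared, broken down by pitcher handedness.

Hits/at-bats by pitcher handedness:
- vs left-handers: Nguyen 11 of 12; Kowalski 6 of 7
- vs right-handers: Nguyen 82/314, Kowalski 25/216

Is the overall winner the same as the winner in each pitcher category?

Vs left-handers: Nguyen 11/12 = 91.7%, Kowalski 6/7 = 85.7% → Nguyen
Vs right-handers: Nguyen 82/314 = 26.1%, Kowalski 25/216 = 11.6% → Nguyen
Overall: Nguyen 93/326 = 28.5%, Kowalski 31/223 = 13.9% → Nguyen
Nguyen wins overall and in every pitcher group — no reversal.

Yes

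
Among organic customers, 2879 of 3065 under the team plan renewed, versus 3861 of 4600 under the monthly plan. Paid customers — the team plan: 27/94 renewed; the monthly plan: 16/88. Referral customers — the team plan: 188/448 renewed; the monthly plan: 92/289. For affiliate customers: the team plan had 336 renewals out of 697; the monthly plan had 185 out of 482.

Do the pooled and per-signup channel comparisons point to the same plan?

Yes

Organic: the team plan 2879/3065 = 93.9%, the monthly plan 3861/4600 = 83.9% → the team plan
Paid: the team plan 27/94 = 28.7%, the monthly plan 16/88 = 18.2% → the team plan
Referral: the team plan 188/448 = 42.0%, the monthly plan 92/289 = 31.8% → the team plan
Affiliate: the team plan 336/697 = 48.2%, the monthly plan 185/482 = 38.4% → the team plan
Overall: the team plan 3430/4304 = 79.7%, the monthly plan 4154/5459 = 76.1% → the team plan
The team plan wins overall and in every signup group — no reversal.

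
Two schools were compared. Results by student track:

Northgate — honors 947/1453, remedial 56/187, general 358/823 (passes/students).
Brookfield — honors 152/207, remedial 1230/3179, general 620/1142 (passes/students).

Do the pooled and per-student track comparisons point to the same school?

No

Honors: Northgate 947/1453 = 65.2%, Brookfield 152/207 = 73.4% → Brookfield
Remedial: Northgate 56/187 = 29.9%, Brookfield 1230/3179 = 38.7% → Brookfield
General: Northgate 358/823 = 43.5%, Brookfield 620/1142 = 54.3% → Brookfield
Overall: Northgate 1361/2463 = 55.3%, Brookfield 2002/4528 = 44.2% → Northgate
Brookfield wins each student group but Northgate wins overall — the comparison reverses. Brookfield's students skew toward remedial, which has a lower base rate.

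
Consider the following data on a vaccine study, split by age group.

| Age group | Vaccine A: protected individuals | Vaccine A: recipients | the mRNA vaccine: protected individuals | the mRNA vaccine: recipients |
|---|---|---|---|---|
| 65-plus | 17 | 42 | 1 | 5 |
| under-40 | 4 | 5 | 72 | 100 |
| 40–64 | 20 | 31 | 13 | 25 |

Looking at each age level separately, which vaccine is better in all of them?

Vaccine A

65-plus: Vaccine A 17/42 = 40.5%, the mRNA vaccine 1/5 = 20.0% → Vaccine A
Under-40: Vaccine A 4/5 = 80.0%, the mRNA vaccine 72/100 = 72.0% → Vaccine A
40–64: Vaccine A 20/31 = 64.5%, the mRNA vaccine 13/25 = 52.0% → Vaccine A
Vaccine A has the higher rate in all 3 groups.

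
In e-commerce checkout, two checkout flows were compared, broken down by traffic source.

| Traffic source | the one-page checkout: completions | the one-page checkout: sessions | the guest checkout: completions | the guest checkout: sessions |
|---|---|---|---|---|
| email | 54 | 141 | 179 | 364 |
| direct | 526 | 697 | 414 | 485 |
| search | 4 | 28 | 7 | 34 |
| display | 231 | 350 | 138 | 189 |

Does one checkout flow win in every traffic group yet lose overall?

Email: the one-page checkout 54/141 = 38.3%, the guest checkout 179/364 = 49.2% → the guest checkout
Direct: the one-page checkout 526/697 = 75.5%, the guest checkout 414/485 = 85.4% → the guest checkout
Search: the one-page checkout 4/28 = 14.3%, the guest checkout 7/34 = 20.6% → the guest checkout
Display: the one-page checkout 231/350 = 66.0%, the guest checkout 138/189 = 73.0% → the guest checkout
Overall: the one-page checkout 815/1216 = 67.0%, the guest checkout 738/1072 = 68.8% → the guest checkout
The guest checkout wins overall and in every traffic group — no reversal.

No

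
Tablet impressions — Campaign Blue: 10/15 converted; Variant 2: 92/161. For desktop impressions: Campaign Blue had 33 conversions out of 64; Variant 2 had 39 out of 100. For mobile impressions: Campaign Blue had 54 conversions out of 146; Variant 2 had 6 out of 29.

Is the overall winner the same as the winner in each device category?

No

Tablet: Campaign Blue 10/15 = 66.7%, Variant 2 92/161 = 57.1% → Campaign Blue
Desktop: Campaign Blue 33/64 = 51.6%, Variant 2 39/100 = 39.0% → Campaign Blue
Mobile: Campaign Blue 54/146 = 37.0%, Variant 2 6/29 = 20.7% → Campaign Blue
Overall: Campaign Blue 97/225 = 43.1%, Variant 2 137/290 = 47.2% → Variant 2
Campaign Blue wins each device group but Variant 2 wins overall — the comparison reverses. Campaign Blue's impressions skew toward mobile, which has a lower base rate.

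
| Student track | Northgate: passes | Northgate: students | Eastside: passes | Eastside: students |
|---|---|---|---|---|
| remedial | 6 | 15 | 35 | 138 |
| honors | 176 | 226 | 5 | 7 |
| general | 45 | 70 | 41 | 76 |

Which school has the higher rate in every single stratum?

Northgate

Remedial: Northgate 6/15 = 40.0%, Eastside 35/138 = 25.4% → Northgate
Honors: Northgate 176/226 = 77.9%, Eastside 5/7 = 71.4% → Northgate
General: Northgate 45/70 = 64.3%, Eastside 41/76 = 53.9% → Northgate
Northgate has the higher rate in all 3 groups.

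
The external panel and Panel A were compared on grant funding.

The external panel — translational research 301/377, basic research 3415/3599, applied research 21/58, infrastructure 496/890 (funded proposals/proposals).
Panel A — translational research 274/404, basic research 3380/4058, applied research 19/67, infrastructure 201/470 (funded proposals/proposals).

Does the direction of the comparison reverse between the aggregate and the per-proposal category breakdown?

Translational research: the external panel 301/377 = 79.8%, Panel A 274/404 = 67.8% → the external panel
Basic research: the external panel 3415/3599 = 94.9%, Panel A 3380/4058 = 83.3% → the external panel
Applied research: the external panel 21/58 = 36.2%, Panel A 19/67 = 28.4% → the external panel
Infrastructure: the external panel 496/890 = 55.7%, Panel A 201/470 = 42.8% → the external panel
Overall: the external panel 4233/4924 = 86.0%, Panel A 3874/4999 = 77.5% → the external panel
The external panel wins overall and in every proposal group — no reversal.

No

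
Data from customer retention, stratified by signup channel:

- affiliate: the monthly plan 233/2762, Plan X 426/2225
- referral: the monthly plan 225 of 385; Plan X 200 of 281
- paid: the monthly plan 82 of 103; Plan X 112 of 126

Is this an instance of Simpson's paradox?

No

Affiliate: the monthly plan 233/2762 = 8.4%, Plan X 426/2225 = 19.1% → Plan X
Referral: the monthly plan 225/385 = 58.4%, Plan X 200/281 = 71.2% → Plan X
Paid: the monthly plan 82/103 = 79.6%, Plan X 112/126 = 88.9% → Plan X
Overall: the monthly plan 540/3250 = 16.6%, Plan X 738/2632 = 28.0% → Plan X
Plan X wins overall and in every signup group — no reversal.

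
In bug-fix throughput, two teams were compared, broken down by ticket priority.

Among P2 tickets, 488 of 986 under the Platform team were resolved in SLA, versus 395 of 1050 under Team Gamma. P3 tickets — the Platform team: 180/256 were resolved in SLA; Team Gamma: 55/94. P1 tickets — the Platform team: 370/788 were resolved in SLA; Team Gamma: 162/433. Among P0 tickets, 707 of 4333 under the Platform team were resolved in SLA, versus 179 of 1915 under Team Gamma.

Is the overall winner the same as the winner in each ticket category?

P2: the Platform team 488/986 = 49.5%, Team Gamma 395/1050 = 37.6% → the Platform team
P3: the Platform team 180/256 = 70.3%, Team Gamma 55/94 = 58.5% → the Platform team
P1: the Platform team 370/788 = 47.0%, Team Gamma 162/433 = 37.4% → the Platform team
P0: the Platform team 707/4333 = 16.3%, Team Gamma 179/1915 = 9.3% → the Platform team
Overall: the Platform team 1745/6363 = 27.4%, Team Gamma 791/3492 = 22.7% → the Platform team
The Platform team wins overall and in every ticket group — no reversal.

Yes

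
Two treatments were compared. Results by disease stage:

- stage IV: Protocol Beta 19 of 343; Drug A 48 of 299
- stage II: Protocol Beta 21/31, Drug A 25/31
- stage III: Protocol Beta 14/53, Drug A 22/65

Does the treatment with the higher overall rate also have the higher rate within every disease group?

Yes

Stage IV: Protocol Beta 19/343 = 5.5%, Drug A 48/299 = 16.1% → Drug A
Stage II: Protocol Beta 21/31 = 67.7%, Drug A 25/31 = 80.6% → Drug A
Stage III: Protocol Beta 14/53 = 26.4%, Drug A 22/65 = 33.8% → Drug A
Overall: Protocol Beta 54/427 = 12.6%, Drug A 95/395 = 24.1% → Drug A
Drug A wins overall and in every disease group — no reversal.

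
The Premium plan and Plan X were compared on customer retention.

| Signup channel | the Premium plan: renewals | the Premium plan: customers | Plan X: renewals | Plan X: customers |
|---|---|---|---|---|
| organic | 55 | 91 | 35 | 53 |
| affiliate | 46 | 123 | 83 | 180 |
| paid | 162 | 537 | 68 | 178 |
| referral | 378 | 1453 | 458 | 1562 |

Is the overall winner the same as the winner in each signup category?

Organic: the Premium plan 55/91 = 60.4%, Plan X 35/53 = 66.0% → Plan X
Affiliate: the Premium plan 46/123 = 37.4%, Plan X 83/180 = 46.1% → Plan X
Paid: the Premium plan 162/537 = 30.2%, Plan X 68/178 = 38.2% → Plan X
Referral: the Premium plan 378/1453 = 26.0%, Plan X 458/1562 = 29.3% → Plan X
Overall: the Premium plan 641/2204 = 29.1%, Plan X 644/1973 = 32.6% → Plan X
Plan X wins overall and in every signup group — no reversal.

Yes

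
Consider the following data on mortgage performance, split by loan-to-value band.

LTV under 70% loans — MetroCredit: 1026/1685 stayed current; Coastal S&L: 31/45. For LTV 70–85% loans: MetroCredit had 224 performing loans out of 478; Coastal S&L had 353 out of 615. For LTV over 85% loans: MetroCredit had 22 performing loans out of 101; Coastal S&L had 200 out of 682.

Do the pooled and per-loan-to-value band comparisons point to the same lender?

LTV under 70%: MetroCredit 1026/1685 = 60.9%, Coastal S&L 31/45 = 68.9% → Coastal S&L
LTV 70–85%: MetroCredit 224/478 = 46.9%, Coastal S&L 353/615 = 57.4% → Coastal S&L
LTV over 85%: MetroCredit 22/101 = 21.8%, Coastal S&L 200/682 = 29.3% → Coastal S&L
Overall: MetroCredit 1272/2264 = 56.2%, Coastal S&L 584/1342 = 43.5% → MetroCredit
Coastal S&L wins each loan-to-value group but MetroCredit wins overall — the comparison reverses. Coastal S&L's loans skew toward LTV over 85%, which has a lower base rate.

No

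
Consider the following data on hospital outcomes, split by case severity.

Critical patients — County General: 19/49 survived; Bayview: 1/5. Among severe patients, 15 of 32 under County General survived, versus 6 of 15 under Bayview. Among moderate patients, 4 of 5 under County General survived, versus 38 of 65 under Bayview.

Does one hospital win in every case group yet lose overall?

Yes

Critical: County General 19/49 = 38.8%, Bayview 1/5 = 20.0% → County General
Severe: County General 15/32 = 46.9%, Bayview 6/15 = 40.0% → County General
Moderate: County General 4/5 = 80.0%, Bayview 38/65 = 58.5% → County General
Overall: County General 38/86 = 44.2%, Bayview 45/85 = 52.9% → Bayview
County General wins each case group but Bayview wins overall — the comparison reverses. County General's patients skew toward critical, which has a lower base rate.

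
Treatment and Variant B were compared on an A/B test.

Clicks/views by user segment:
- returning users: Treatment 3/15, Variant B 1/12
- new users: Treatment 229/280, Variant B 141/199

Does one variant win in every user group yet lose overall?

Returning users: Treatment 3/15 = 20.0%, Variant B 1/12 = 8.3% → Treatment
New users: Treatment 229/280 = 81.8%, Variant B 141/199 = 70.9% → Treatment
Overall: Treatment 232/295 = 78.6%, Variant B 142/211 = 67.3% → Treatment
Treatment wins overall and in every user group — no reversal.

No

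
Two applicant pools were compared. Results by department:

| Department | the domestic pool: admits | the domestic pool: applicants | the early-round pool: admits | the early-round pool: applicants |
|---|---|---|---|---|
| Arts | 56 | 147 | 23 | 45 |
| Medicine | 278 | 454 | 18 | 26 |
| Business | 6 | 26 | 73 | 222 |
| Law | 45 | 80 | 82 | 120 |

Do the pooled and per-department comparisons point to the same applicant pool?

Arts: the domestic pool 56/147 = 38.1%, the early-round pool 23/45 = 51.1% → the early-round pool
Medicine: the domestic pool 278/454 = 61.2%, the early-round pool 18/26 = 69.2% → the early-round pool
Business: the domestic pool 6/26 = 23.1%, the early-round pool 73/222 = 32.9% → the early-round pool
Law: the domestic pool 45/80 = 56.2%, the early-round pool 82/120 = 68.3% → the early-round pool
Overall: the domestic pool 385/707 = 54.5%, the early-round pool 196/413 = 47.5% → the domestic pool
The early-round pool wins each department group but the domestic pool wins overall — the comparison reverses. The early-round pool's applicants skew toward Business, which has a lower base rate.

No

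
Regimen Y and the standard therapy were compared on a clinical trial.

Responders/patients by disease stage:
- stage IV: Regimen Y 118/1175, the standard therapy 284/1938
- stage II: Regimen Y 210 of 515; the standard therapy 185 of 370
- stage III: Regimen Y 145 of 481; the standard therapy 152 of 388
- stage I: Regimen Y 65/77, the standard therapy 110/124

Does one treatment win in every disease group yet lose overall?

No

Stage IV: Regimen Y 118/1175 = 10.0%, the standard therapy 284/1938 = 14.7% → the standard therapy
Stage II: Regimen Y 210/515 = 40.8%, the standard therapy 185/370 = 50.0% → the standard therapy
Stage III: Regimen Y 145/481 = 30.1%, the standard therapy 152/388 = 39.2% → the standard therapy
Stage I: Regimen Y 65/77 = 84.4%, the standard therapy 110/124 = 88.7% → the standard therapy
Overall: Regimen Y 538/2248 = 23.9%, the standard therapy 731/2820 = 25.9% → the standard therapy
The standard therapy wins overall and in every disease group — no reversal.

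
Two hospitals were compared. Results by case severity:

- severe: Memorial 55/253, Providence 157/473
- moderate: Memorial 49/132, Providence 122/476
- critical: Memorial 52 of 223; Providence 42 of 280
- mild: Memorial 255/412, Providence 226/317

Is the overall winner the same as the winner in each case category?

Severe: Memorial 55/253 = 21.7%, Providence 157/473 = 33.2% → Providence
Moderate: Memorial 49/132 = 37.1%, Providence 122/476 = 25.6% → Memorial
Critical: Memorial 52/223 = 23.3%, Providence 42/280 = 15.0% → Memorial
Mild: Memorial 255/412 = 61.9%, Providence 226/317 = 71.3% → Providence
Overall: Memorial 411/1020 = 40.3%, Providence 547/1546 = 35.4% → Memorial
Neither sweeps: Memorial wins 2 of 4 groups, Providence wins 2. Memorial wins overall but not every group — no Simpson reversal.

No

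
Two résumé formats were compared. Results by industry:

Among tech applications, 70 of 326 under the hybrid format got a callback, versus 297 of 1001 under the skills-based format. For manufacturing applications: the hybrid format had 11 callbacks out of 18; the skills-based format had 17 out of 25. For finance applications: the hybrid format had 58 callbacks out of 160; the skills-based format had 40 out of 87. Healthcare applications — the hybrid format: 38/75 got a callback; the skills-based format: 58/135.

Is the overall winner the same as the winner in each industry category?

No

Tech: the hybrid format 70/326 = 21.5%, the skills-based format 297/1001 = 29.7% → the skills-based format
Manufacturing: the hybrid format 11/18 = 61.1%, the skills-based format 17/25 = 68.0% → the skills-based format
Finance: the hybrid format 58/160 = 36.2%, the skills-based format 40/87 = 46.0% → the skills-based format
Healthcare: the hybrid format 38/75 = 50.7%, the skills-based format 58/135 = 43.0% → the hybrid format
Overall: the hybrid format 177/579 = 30.6%, the skills-based format 412/1248 = 33.0% → the skills-based format
Neither sweeps: the hybrid format wins 1 of 4 groups, the skills-based format wins 3. The skills-based format wins overall but not every group — no Simpson reversal.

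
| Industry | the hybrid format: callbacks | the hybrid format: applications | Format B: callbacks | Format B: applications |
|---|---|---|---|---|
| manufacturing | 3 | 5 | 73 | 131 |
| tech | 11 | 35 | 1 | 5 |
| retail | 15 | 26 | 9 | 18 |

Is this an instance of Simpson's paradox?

Manufacturing: the hybrid format 3/5 = 60.0%, Format B 73/131 = 55.7% → the hybrid format
Tech: the hybrid format 11/35 = 31.4%, Format B 1/5 = 20.0% → the hybrid format
Retail: the hybrid format 15/26 = 57.7%, Format B 9/18 = 50.0% → the hybrid format
Overall: the hybrid format 29/66 = 43.9%, Format B 83/154 = 53.9% → Format B
The hybrid format wins each industry group but Format B wins overall — the comparison reverses. The hybrid format's applications skew toward tech, which has a lower base rate.

Yes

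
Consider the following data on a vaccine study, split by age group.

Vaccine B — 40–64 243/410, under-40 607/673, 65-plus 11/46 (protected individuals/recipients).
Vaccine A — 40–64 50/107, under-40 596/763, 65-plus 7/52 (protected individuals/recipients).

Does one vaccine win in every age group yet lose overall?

No

40–64: Vaccine B 243/410 = 59.3%, Vaccine A 50/107 = 46.7% → Vaccine B
Under-40: Vaccine B 607/673 = 90.2%, Vaccine A 596/763 = 78.1% → Vaccine B
65-plus: Vaccine B 11/46 = 23.9%, Vaccine A 7/52 = 13.5% → Vaccine B
Overall: Vaccine B 861/1129 = 76.3%, Vaccine A 653/922 = 70.8% → Vaccine B
Vaccine B wins overall and in every age group — no reversal.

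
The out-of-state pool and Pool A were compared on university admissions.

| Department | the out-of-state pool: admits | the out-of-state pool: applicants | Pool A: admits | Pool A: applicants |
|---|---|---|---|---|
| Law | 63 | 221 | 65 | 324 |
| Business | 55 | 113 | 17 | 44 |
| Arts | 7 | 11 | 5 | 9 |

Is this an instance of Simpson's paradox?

No

Law: the out-of-state pool 63/221 = 28.5%, Pool A 65/324 = 20.1% → the out-of-state pool
Business: the out-of-state pool 55/113 = 48.7%, Pool A 17/44 = 38.6% → the out-of-state pool
Arts: the out-of-state pool 7/11 = 63.6%, Pool A 5/9 = 55.6% → the out-of-state pool
Overall: the out-of-state pool 125/345 = 36.2%, Pool A 87/377 = 23.1% → the out-of-state pool
The out-of-state pool wins overall and in every department group — no reversal.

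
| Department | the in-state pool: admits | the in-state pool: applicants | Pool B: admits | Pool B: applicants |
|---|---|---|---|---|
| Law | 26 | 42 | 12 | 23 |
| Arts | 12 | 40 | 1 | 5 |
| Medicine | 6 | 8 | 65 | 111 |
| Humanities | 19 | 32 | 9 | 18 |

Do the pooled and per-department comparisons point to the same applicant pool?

No

Law: the in-state pool 26/42 = 61.9%, Pool B 12/23 = 52.2% → the in-state pool
Arts: the in-state pool 12/40 = 30.0%, Pool B 1/5 = 20.0% → the in-state pool
Medicine: the in-state pool 6/8 = 75.0%, Pool B 65/111 = 58.6% → the in-state pool
Humanities: the in-state pool 19/32 = 59.4%, Pool B 9/18 = 50.0% → the in-state pool
Overall: the in-state pool 63/122 = 51.6%, Pool B 87/157 = 55.4% → Pool B
The in-state pool wins each department group but Pool B wins overall — the comparison reverses. The in-state pool's applicants skew toward Arts, which has a lower base rate.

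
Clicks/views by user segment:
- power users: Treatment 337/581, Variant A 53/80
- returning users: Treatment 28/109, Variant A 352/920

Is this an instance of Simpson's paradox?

Power users: Treatment 337/581 = 58.0%, Variant A 53/80 = 66.2% → Variant A
Returning users: Treatment 28/109 = 25.7%, Variant A 352/920 = 38.3% → Variant A
Overall: Treatment 365/690 = 52.9%, Variant A 405/1000 = 40.5% → Treatment
Variant A wins each user group but Treatment wins overall — the comparison reverses. Variant A's views skew toward returning users, which has a lower base rate.

Yes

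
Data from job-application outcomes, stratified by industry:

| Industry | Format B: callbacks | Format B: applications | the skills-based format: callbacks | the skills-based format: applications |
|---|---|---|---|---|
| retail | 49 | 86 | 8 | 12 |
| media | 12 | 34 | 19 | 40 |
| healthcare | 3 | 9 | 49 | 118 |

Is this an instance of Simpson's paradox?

Retail: Format B 49/86 = 57.0%, the skills-based format 8/12 = 66.7% → the skills-based format
Media: Format B 12/34 = 35.3%, the skills-based format 19/40 = 47.5% → the skills-based format
Healthcare: Format B 3/9 = 33.3%, the skills-based format 49/118 = 41.5% → the skills-based format
Overall: Format B 64/129 = 49.6%, the skills-based format 76/170 = 44.7% → Format B
The skills-based format wins each industry group but Format B wins overall — the comparison reverses. The skills-based format's applications skew toward healthcare, which has a lower base rate.

Yes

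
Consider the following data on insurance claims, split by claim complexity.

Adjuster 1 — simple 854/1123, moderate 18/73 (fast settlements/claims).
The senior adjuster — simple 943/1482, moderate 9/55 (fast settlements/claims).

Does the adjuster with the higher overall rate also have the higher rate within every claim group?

Yes

Simple: Adjuster 1 854/1123 = 76.0%, the senior adjuster 943/1482 = 63.6% → Adjuster 1
Moderate: Adjuster 1 18/73 = 24.7%, the senior adjuster 9/55 = 16.4% → Adjuster 1
Overall: Adjuster 1 872/1196 = 72.9%, the senior adjuster 952/1537 = 61.9% → Adjuster 1
Adjuster 1 wins overall and in every claim group — no reversal.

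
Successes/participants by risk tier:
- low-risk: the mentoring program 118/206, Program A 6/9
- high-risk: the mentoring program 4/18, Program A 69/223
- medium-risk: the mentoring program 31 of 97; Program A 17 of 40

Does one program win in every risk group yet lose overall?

Yes

Low-risk: the mentoring program 118/206 = 57.3%, Program A 6/9 = 66.7% → Program A
High-risk: the mentoring program 4/18 = 22.2%, Program A 69/223 = 30.9% → Program A
Medium-risk: the mentoring program 31/97 = 32.0%, Program A 17/40 = 42.5% → Program A
Overall: the mentoring program 153/321 = 47.7%, Program A 92/272 = 33.8% → the mentoring program
Program A wins each risk group but the mentoring program wins overall — the comparison reverses. Program A's participants skew toward high-risk, which has a lower base rate.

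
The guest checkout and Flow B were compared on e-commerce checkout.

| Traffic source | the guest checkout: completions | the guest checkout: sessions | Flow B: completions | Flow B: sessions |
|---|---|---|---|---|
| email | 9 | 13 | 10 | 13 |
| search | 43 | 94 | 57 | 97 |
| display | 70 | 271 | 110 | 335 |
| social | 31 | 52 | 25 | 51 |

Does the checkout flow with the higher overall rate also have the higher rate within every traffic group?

No

Email: the guest checkout 9/13 = 69.2%, Flow B 10/13 = 76.9% → Flow B
Search: the guest checkout 43/94 = 45.7%, Flow B 57/97 = 58.8% → Flow B
Display: the guest checkout 70/271 = 25.8%, Flow B 110/335 = 32.8% → Flow B
Social: the guest checkout 31/52 = 59.6%, Flow B 25/51 = 49.0% → the guest checkout
Overall: the guest checkout 153/430 = 35.6%, Flow B 202/496 = 40.7% → Flow B
Neither sweeps: the guest checkout wins 1 of 4 groups, Flow B wins 3. Flow B wins overall but not every group — no Simpson reversal.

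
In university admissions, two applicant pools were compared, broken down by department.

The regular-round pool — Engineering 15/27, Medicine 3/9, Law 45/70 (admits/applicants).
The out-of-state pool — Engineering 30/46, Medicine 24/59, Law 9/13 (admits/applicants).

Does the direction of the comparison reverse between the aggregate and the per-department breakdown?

Yes

Engineering: the regular-round pool 15/27 = 55.6%, the out-of-state pool 30/46 = 65.2% → the out-of-state pool
Medicine: the regular-round pool 3/9 = 33.3%, the out-of-state pool 24/59 = 40.7% → the out-of-state pool
Law: the regular-round pool 45/70 = 64.3%, the out-of-state pool 9/13 = 69.2% → the out-of-state pool
Overall: the regular-round pool 63/106 = 59.4%, the out-of-state pool 63/118 = 53.4% → the regular-round pool
The out-of-state pool wins each department group but the regular-round pool wins overall — the comparison reverses. The out-of-state pool's applicants skew toward Medicine, which has a lower base rate.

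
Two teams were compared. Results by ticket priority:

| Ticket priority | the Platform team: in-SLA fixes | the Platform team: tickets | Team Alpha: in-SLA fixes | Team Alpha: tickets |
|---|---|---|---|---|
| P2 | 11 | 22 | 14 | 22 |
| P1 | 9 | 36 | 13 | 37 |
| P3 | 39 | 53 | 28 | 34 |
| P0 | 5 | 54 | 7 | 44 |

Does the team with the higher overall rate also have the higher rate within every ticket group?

Yes

P2: the Platform team 11/22 = 50.0%, Team Alpha 14/22 = 63.6% → Team Alpha
P1: the Platform team 9/36 = 25.0%, Team Alpha 13/37 = 35.1% → Team Alpha
P3: the Platform team 39/53 = 73.6%, Team Alpha 28/34 = 82.4% → Team Alpha
P0: the Platform team 5/54 = 9.3%, Team Alpha 7/44 = 15.9% → Team Alpha
Overall: the Platform team 64/165 = 38.8%, Team Alpha 62/137 = 45.3% → Team Alpha
Team Alpha wins overall and in every ticket group — no reversal.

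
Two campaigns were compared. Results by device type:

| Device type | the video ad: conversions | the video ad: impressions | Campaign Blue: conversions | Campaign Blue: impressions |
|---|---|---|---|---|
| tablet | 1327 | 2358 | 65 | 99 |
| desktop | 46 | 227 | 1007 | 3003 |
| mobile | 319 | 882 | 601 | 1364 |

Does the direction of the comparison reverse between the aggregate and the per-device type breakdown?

Yes

Tablet: the video ad 1327/2358 = 56.3%, Campaign Blue 65/99 = 65.7% → Campaign Blue
Desktop: the video ad 46/227 = 20.3%, Campaign Blue 1007/3003 = 33.5% → Campaign Blue
Mobile: the video ad 319/882 = 36.2%, Campaign Blue 601/1364 = 44.1% → Campaign Blue
Overall: the video ad 1692/3467 = 48.8%, Campaign Blue 1673/4466 = 37.5% → the video ad
Campaign Blue wins each device group but the video ad wins overall — the comparison reverses. Campaign Blue's impressions skew toward desktop, which has a lower base rate.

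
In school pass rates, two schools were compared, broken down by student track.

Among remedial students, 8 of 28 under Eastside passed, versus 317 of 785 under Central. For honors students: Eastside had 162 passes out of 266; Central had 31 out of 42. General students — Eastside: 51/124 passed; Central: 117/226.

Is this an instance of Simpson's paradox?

Remedial: Eastside 8/28 = 28.6%, Central 317/785 = 40.4% → Central
Honors: Eastside 162/266 = 60.9%, Central 31/42 = 73.8% → Central
General: Eastside 51/124 = 41.1%, Central 117/226 = 51.8% → Central
Overall: Eastside 221/418 = 52.9%, Central 465/1053 = 44.2% → Eastside
Central wins each student group but Eastside wins overall — the comparison reverses. Central's students skew toward remedial, which has a lower base rate.

Yes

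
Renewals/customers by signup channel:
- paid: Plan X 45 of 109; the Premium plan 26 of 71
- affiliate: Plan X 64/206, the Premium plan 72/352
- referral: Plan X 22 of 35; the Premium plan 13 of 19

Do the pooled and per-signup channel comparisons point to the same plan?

Paid: Plan X 45/109 = 41.3%, the Premium plan 26/71 = 36.6% → Plan X
Affiliate: Plan X 64/206 = 31.1%, the Premium plan 72/352 = 20.5% → Plan X
Referral: Plan X 22/35 = 62.9%, the Premium plan 13/19 = 68.4% → the Premium plan
Overall: Plan X 131/350 = 37.4%, the Premium plan 111/442 = 25.1% → Plan X
Neither sweeps: Plan X wins 2 of 3 groups, the Premium plan wins 1. Plan X wins overall but not every group — no Simpson reversal.

No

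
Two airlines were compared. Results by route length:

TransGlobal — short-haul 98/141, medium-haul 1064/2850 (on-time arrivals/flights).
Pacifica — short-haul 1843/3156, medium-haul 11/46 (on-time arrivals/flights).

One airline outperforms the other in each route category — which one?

TransGlobal

Short-haul: TransGlobal 98/141 = 69.5%, Pacifica 1843/3156 = 58.4% → TransGlobal
Medium-haul: TransGlobal 1064/2850 = 37.3%, Pacifica 11/46 = 23.9% → TransGlobal
TransGlobal has the higher rate in both groups.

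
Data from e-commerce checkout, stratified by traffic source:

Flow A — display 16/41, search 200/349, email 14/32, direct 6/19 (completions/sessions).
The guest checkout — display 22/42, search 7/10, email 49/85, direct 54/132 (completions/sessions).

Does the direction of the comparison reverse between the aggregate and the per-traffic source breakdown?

Yes

Display: Flow A 16/41 = 39.0%, the guest checkout 22/42 = 52.4% → the guest checkout
Search: Flow A 200/349 = 57.3%, the guest checkout 7/10 = 70.0% → the guest checkout
Email: Flow A 14/32 = 43.8%, the guest checkout 49/85 = 57.6% → the guest checkout
Direct: Flow A 6/19 = 31.6%, the guest checkout 54/132 = 40.9% → the guest checkout
Overall: Flow A 236/441 = 53.5%, the guest checkout 132/269 = 49.1% → Flow A
The guest checkout wins each traffic group but Flow A wins overall — the comparison reverses. The guest checkout's sessions skew toward direct, which has a lower base rate.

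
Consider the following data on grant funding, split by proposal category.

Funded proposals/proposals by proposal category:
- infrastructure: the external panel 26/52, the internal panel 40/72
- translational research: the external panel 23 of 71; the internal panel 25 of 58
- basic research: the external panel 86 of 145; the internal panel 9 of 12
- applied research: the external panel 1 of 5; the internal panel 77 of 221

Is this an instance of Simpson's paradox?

Infrastructure: the external panel 26/52 = 50.0%, the internal panel 40/72 = 55.6% → the internal panel
Translational research: the external panel 23/71 = 32.4%, the internal panel 25/58 = 43.1% → the internal panel
Basic research: the external panel 86/145 = 59.3%, the internal panel 9/12 = 75.0% → the internal panel
Applied research: the external panel 1/5 = 20.0%, the internal panel 77/221 = 34.8% → the internal panel
Overall: the external panel 136/273 = 49.8%, the internal panel 151/363 = 41.6% → the external panel
The internal panel wins each proposal group but the external panel wins overall — the comparison reverses. The internal panel's proposals skew toward applied research, which has a lower base rate.

Yes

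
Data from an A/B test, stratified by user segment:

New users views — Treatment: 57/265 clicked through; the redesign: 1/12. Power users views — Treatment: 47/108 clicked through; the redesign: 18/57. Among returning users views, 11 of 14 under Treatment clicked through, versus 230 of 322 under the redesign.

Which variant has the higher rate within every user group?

New users: Treatment 57/265 = 21.5%, the redesign 1/12 = 8.3% → Treatment
Power users: Treatment 47/108 = 43.5%, the redesign 18/57 = 31.6% → Treatment
Returning users: Treatment 11/14 = 78.6%, the redesign 230/322 = 71.4% → Treatment
Treatment has the higher rate in all 3 groups.

Treatment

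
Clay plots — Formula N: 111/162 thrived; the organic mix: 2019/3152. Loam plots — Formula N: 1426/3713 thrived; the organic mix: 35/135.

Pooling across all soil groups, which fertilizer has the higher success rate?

the organic mix

Clay: Formula N 111/162 = 68.5%, the organic mix 2019/3152 = 64.1% → Formula N
Loam: Formula N 1426/3713 = 38.4%, the organic mix 35/135 = 25.9% → Formula N
Overall: Formula N 1537/3875 = 39.7%, the organic mix 2054/3287 = 62.5% → the organic mix
(Formula N wins every soil group but the organic mix wins overall — Formula N's plots skew toward the low-rate loam group.)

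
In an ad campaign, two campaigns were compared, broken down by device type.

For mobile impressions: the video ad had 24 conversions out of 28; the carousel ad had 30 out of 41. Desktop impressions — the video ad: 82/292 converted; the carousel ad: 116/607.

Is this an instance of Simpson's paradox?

Mobile: the video ad 24/28 = 85.7%, the carousel ad 30/41 = 73.2% → the video ad
Desktop: the video ad 82/292 = 28.1%, the carousel ad 116/607 = 19.1% → the video ad
Overall: the video ad 106/320 = 33.1%, the carousel ad 146/648 = 22.5% → the video ad
The video ad wins overall and in every device group — no reversal.

No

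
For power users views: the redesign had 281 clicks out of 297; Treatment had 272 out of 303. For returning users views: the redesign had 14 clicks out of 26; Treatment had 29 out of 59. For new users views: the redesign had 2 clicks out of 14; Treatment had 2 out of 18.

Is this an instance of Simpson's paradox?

Power users: the redesign 281/297 = 94.6%, Treatment 272/303 = 89.8% → the redesign
Returning users: the redesign 14/26 = 53.8%, Treatment 29/59 = 49.2% → the redesign
New users: the redesign 2/14 = 14.3%, Treatment 2/18 = 11.1% → the redesign
Overall: the redesign 297/337 = 88.1%, Treatment 303/380 = 79.7% → the redesign
The redesign wins overall and in every user group — no reversal.

No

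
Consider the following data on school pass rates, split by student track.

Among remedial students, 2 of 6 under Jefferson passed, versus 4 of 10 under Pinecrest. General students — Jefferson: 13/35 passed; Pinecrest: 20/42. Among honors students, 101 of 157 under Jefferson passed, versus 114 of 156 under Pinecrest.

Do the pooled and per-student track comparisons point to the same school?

Yes

Remedial: Jefferson 2/6 = 33.3%, Pinecrest 4/10 = 40.0% → Pinecrest
General: Jefferson 13/35 = 37.1%, Pinecrest 20/42 = 47.6% → Pinecrest
Honors: Jefferson 101/157 = 64.3%, Pinecrest 114/156 = 73.1% → Pinecrest
Overall: Jefferson 116/198 = 58.6%, Pinecrest 138/208 = 66.3% → Pinecrest
Pinecrest wins overall and in every student group — no reversal.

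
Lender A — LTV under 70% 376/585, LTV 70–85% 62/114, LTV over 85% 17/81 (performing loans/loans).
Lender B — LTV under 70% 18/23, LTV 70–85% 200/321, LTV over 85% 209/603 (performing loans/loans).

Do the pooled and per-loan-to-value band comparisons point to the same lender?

LTV under 70%: Lender A 376/585 = 64.3%, Lender B 18/23 = 78.3% → Lender B
LTV 70–85%: Lender A 62/114 = 54.4%, Lender B 200/321 = 62.3% → Lender B
LTV over 85%: Lender A 17/81 = 21.0%, Lender B 209/603 = 34.7% → Lender B
Overall: Lender A 455/780 = 58.3%, Lender B 427/947 = 45.1% → Lender A
Lender B wins each loan-to-value group but Lender A wins overall — the comparison reverses. Lender B's loans skew toward LTV over 85%, which has a lower base rate.

No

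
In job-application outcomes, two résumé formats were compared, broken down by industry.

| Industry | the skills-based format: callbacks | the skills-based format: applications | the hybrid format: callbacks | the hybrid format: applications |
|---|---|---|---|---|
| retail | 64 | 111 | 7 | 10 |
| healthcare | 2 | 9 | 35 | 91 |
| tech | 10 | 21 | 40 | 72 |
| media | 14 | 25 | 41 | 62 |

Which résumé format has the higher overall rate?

the skills-based format

Retail: the skills-based format 64/111 = 57.7%, the hybrid format 7/10 = 70.0% → the hybrid format
Healthcare: the skills-based format 2/9 = 22.2%, the hybrid format 35/91 = 38.5% → the hybrid format
Tech: the skills-based format 10/21 = 47.6%, the hybrid format 40/72 = 55.6% → the hybrid format
Media: the skills-based format 14/25 = 56.0%, the hybrid format 41/62 = 66.1% → the hybrid format
Overall: the skills-based format 90/166 = 54.2%, the hybrid format 123/235 = 52.3% → the skills-based format
(The hybrid format wins every industry group but the skills-based format wins overall — the hybrid format's applications skew toward the low-rate healthcare group.)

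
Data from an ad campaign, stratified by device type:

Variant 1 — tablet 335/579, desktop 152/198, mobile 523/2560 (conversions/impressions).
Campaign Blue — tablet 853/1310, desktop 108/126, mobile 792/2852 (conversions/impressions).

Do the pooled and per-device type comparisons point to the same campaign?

Tablet: Variant 1 335/579 = 57.9%, Campaign Blue 853/1310 = 65.1% → Campaign Blue
Desktop: Variant 1 152/198 = 76.8%, Campaign Blue 108/126 = 85.7% → Campaign Blue
Mobile: Variant 1 523/2560 = 20.4%, Campaign Blue 792/2852 = 27.8% → Campaign Blue
Overall: Variant 1 1010/3337 = 30.3%, Campaign Blue 1753/4288 = 40.9% → Campaign Blue
Campaign Blue wins overall and in every device group — no reversal.

Yes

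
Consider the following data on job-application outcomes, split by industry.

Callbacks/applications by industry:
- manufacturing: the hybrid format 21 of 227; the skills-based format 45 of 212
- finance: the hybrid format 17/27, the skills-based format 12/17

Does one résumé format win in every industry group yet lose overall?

Manufacturing: the hybrid format 21/227 = 9.3%, the skills-based format 45/212 = 21.2% → the skills-based format
Finance: the hybrid format 17/27 = 63.0%, the skills-based format 12/17 = 70.6% → the skills-based format
Overall: the hybrid format 38/254 = 15.0%, the skills-based format 57/229 = 24.9% → the skills-based format
The skills-based format wins overall and in every industry group — no reversal.

No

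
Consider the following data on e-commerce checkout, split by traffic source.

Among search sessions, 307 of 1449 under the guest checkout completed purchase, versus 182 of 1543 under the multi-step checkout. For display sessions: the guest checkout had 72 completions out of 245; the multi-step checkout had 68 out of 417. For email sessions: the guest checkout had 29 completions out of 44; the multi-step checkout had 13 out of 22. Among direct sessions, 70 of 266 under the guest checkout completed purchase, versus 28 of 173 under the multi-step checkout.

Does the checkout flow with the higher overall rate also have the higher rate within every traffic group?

Yes

Search: the guest checkout 307/1449 = 21.2%, the multi-step checkout 182/1543 = 11.8% → the guest checkout
Display: the guest checkout 72/245 = 29.4%, the multi-step checkout 68/417 = 16.3% → the guest checkout
Email: the guest checkout 29/44 = 65.9%, the multi-step checkout 13/22 = 59.1% → the guest checkout
Direct: the guest checkout 70/266 = 26.3%, the multi-step checkout 28/173 = 16.2% → the guest checkout
Overall: the guest checkout 478/2004 = 23.9%, the multi-step checkout 291/2155 = 13.5% → the guest checkout
The guest checkout wins overall and in every traffic group — no reversal.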